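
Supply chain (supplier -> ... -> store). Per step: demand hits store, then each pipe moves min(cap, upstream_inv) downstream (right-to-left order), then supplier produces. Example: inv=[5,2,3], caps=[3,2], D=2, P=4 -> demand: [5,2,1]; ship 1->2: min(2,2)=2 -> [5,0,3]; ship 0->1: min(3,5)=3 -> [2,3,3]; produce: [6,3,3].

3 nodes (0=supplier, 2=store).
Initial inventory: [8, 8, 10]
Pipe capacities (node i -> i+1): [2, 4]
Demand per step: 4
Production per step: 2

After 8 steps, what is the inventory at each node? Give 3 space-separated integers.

Step 1: demand=4,sold=4 ship[1->2]=4 ship[0->1]=2 prod=2 -> inv=[8 6 10]
Step 2: demand=4,sold=4 ship[1->2]=4 ship[0->1]=2 prod=2 -> inv=[8 4 10]
Step 3: demand=4,sold=4 ship[1->2]=4 ship[0->1]=2 prod=2 -> inv=[8 2 10]
Step 4: demand=4,sold=4 ship[1->2]=2 ship[0->1]=2 prod=2 -> inv=[8 2 8]
Step 5: demand=4,sold=4 ship[1->2]=2 ship[0->1]=2 prod=2 -> inv=[8 2 6]
Step 6: demand=4,sold=4 ship[1->2]=2 ship[0->1]=2 prod=2 -> inv=[8 2 4]
Step 7: demand=4,sold=4 ship[1->2]=2 ship[0->1]=2 prod=2 -> inv=[8 2 2]
Step 8: demand=4,sold=2 ship[1->2]=2 ship[0->1]=2 prod=2 -> inv=[8 2 2]

8 2 2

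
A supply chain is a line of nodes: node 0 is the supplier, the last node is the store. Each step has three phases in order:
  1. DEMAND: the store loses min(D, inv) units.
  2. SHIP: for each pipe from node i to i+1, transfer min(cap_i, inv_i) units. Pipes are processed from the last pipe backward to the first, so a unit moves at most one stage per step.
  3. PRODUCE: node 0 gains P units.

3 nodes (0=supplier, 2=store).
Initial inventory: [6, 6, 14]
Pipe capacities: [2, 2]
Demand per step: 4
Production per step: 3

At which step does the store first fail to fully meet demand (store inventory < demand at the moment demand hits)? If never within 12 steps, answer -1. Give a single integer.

Step 1: demand=4,sold=4 ship[1->2]=2 ship[0->1]=2 prod=3 -> [7 6 12]
Step 2: demand=4,sold=4 ship[1->2]=2 ship[0->1]=2 prod=3 -> [8 6 10]
Step 3: demand=4,sold=4 ship[1->2]=2 ship[0->1]=2 prod=3 -> [9 6 8]
Step 4: demand=4,sold=4 ship[1->2]=2 ship[0->1]=2 prod=3 -> [10 6 6]
Step 5: demand=4,sold=4 ship[1->2]=2 ship[0->1]=2 prod=3 -> [11 6 4]
Step 6: demand=4,sold=4 ship[1->2]=2 ship[0->1]=2 prod=3 -> [12 6 2]
Step 7: demand=4,sold=2 ship[1->2]=2 ship[0->1]=2 prod=3 -> [13 6 2]
Step 8: demand=4,sold=2 ship[1->2]=2 ship[0->1]=2 prod=3 -> [14 6 2]
Step 9: demand=4,sold=2 ship[1->2]=2 ship[0->1]=2 prod=3 -> [15 6 2]
Step 10: demand=4,sold=2 ship[1->2]=2 ship[0->1]=2 prod=3 -> [16 6 2]
Step 11: demand=4,sold=2 ship[1->2]=2 ship[0->1]=2 prod=3 -> [17 6 2]
Step 12: demand=4,sold=2 ship[1->2]=2 ship[0->1]=2 prod=3 -> [18 6 2]
First stockout at step 7

7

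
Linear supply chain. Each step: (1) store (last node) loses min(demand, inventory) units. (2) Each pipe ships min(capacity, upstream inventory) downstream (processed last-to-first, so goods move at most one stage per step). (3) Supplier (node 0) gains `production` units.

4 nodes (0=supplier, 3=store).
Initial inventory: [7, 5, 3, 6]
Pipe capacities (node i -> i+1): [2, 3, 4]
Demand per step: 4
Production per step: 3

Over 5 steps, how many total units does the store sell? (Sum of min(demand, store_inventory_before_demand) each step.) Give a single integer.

Answer: 18

Derivation:
Step 1: sold=4 (running total=4) -> [8 4 3 5]
Step 2: sold=4 (running total=8) -> [9 3 3 4]
Step 3: sold=4 (running total=12) -> [10 2 3 3]
Step 4: sold=3 (running total=15) -> [11 2 2 3]
Step 5: sold=3 (running total=18) -> [12 2 2 2]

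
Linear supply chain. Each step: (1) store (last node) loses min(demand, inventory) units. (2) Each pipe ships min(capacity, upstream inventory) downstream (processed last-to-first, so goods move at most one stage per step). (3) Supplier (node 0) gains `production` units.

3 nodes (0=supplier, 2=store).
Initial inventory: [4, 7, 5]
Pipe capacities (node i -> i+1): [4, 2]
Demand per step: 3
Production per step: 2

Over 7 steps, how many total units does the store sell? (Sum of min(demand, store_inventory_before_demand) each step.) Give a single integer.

Answer: 17

Derivation:
Step 1: sold=3 (running total=3) -> [2 9 4]
Step 2: sold=3 (running total=6) -> [2 9 3]
Step 3: sold=3 (running total=9) -> [2 9 2]
Step 4: sold=2 (running total=11) -> [2 9 2]
Step 5: sold=2 (running total=13) -> [2 9 2]
Step 6: sold=2 (running total=15) -> [2 9 2]
Step 7: sold=2 (running total=17) -> [2 9 2]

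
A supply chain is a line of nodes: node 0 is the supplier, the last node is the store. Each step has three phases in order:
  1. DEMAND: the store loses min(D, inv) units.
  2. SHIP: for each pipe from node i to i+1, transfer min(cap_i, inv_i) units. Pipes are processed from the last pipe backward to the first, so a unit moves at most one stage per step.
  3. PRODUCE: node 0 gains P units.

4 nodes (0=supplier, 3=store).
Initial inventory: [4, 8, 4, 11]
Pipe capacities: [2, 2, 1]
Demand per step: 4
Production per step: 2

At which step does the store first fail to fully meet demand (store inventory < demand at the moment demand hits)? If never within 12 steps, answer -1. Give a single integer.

Step 1: demand=4,sold=4 ship[2->3]=1 ship[1->2]=2 ship[0->1]=2 prod=2 -> [4 8 5 8]
Step 2: demand=4,sold=4 ship[2->3]=1 ship[1->2]=2 ship[0->1]=2 prod=2 -> [4 8 6 5]
Step 3: demand=4,sold=4 ship[2->3]=1 ship[1->2]=2 ship[0->1]=2 prod=2 -> [4 8 7 2]
Step 4: demand=4,sold=2 ship[2->3]=1 ship[1->2]=2 ship[0->1]=2 prod=2 -> [4 8 8 1]
Step 5: demand=4,sold=1 ship[2->3]=1 ship[1->2]=2 ship[0->1]=2 prod=2 -> [4 8 9 1]
Step 6: demand=4,sold=1 ship[2->3]=1 ship[1->2]=2 ship[0->1]=2 prod=2 -> [4 8 10 1]
Step 7: demand=4,sold=1 ship[2->3]=1 ship[1->2]=2 ship[0->1]=2 prod=2 -> [4 8 11 1]
Step 8: demand=4,sold=1 ship[2->3]=1 ship[1->2]=2 ship[0->1]=2 prod=2 -> [4 8 12 1]
Step 9: demand=4,sold=1 ship[2->3]=1 ship[1->2]=2 ship[0->1]=2 prod=2 -> [4 8 13 1]
Step 10: demand=4,sold=1 ship[2->3]=1 ship[1->2]=2 ship[0->1]=2 prod=2 -> [4 8 14 1]
Step 11: demand=4,sold=1 ship[2->3]=1 ship[1->2]=2 ship[0->1]=2 prod=2 -> [4 8 15 1]
Step 12: demand=4,sold=1 ship[2->3]=1 ship[1->2]=2 ship[0->1]=2 prod=2 -> [4 8 16 1]
First stockout at step 4

4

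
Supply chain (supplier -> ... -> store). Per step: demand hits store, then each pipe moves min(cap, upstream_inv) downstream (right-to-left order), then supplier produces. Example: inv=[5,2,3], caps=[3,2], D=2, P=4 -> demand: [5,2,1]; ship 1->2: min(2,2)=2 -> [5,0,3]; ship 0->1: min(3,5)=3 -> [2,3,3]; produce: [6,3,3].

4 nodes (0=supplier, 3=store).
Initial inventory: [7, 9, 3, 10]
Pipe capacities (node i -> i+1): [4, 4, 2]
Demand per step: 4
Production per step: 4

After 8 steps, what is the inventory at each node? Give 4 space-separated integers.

Step 1: demand=4,sold=4 ship[2->3]=2 ship[1->2]=4 ship[0->1]=4 prod=4 -> inv=[7 9 5 8]
Step 2: demand=4,sold=4 ship[2->3]=2 ship[1->2]=4 ship[0->1]=4 prod=4 -> inv=[7 9 7 6]
Step 3: demand=4,sold=4 ship[2->3]=2 ship[1->2]=4 ship[0->1]=4 prod=4 -> inv=[7 9 9 4]
Step 4: demand=4,sold=4 ship[2->3]=2 ship[1->2]=4 ship[0->1]=4 prod=4 -> inv=[7 9 11 2]
Step 5: demand=4,sold=2 ship[2->3]=2 ship[1->2]=4 ship[0->1]=4 prod=4 -> inv=[7 9 13 2]
Step 6: demand=4,sold=2 ship[2->3]=2 ship[1->2]=4 ship[0->1]=4 prod=4 -> inv=[7 9 15 2]
Step 7: demand=4,sold=2 ship[2->3]=2 ship[1->2]=4 ship[0->1]=4 prod=4 -> inv=[7 9 17 2]
Step 8: demand=4,sold=2 ship[2->3]=2 ship[1->2]=4 ship[0->1]=4 prod=4 -> inv=[7 9 19 2]

7 9 19 2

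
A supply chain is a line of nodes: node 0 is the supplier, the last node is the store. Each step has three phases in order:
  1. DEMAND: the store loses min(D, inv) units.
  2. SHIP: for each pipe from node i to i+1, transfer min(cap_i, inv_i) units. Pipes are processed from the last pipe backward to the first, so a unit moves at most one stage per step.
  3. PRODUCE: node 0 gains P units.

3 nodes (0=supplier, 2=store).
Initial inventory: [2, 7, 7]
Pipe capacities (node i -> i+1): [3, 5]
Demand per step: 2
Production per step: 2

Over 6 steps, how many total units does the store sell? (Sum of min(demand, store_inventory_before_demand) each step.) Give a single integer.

Answer: 12

Derivation:
Step 1: sold=2 (running total=2) -> [2 4 10]
Step 2: sold=2 (running total=4) -> [2 2 12]
Step 3: sold=2 (running total=6) -> [2 2 12]
Step 4: sold=2 (running total=8) -> [2 2 12]
Step 5: sold=2 (running total=10) -> [2 2 12]
Step 6: sold=2 (running total=12) -> [2 2 12]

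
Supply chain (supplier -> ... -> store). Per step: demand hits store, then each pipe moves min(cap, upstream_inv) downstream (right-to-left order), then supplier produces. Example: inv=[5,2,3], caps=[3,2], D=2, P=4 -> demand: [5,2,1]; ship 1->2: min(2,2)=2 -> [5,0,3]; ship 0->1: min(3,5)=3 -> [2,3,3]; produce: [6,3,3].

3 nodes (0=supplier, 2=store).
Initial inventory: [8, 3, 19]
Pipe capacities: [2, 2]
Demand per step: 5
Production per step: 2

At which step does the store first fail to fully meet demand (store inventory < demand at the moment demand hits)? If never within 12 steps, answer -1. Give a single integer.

Step 1: demand=5,sold=5 ship[1->2]=2 ship[0->1]=2 prod=2 -> [8 3 16]
Step 2: demand=5,sold=5 ship[1->2]=2 ship[0->1]=2 prod=2 -> [8 3 13]
Step 3: demand=5,sold=5 ship[1->2]=2 ship[0->1]=2 prod=2 -> [8 3 10]
Step 4: demand=5,sold=5 ship[1->2]=2 ship[0->1]=2 prod=2 -> [8 3 7]
Step 5: demand=5,sold=5 ship[1->2]=2 ship[0->1]=2 prod=2 -> [8 3 4]
Step 6: demand=5,sold=4 ship[1->2]=2 ship[0->1]=2 prod=2 -> [8 3 2]
Step 7: demand=5,sold=2 ship[1->2]=2 ship[0->1]=2 prod=2 -> [8 3 2]
Step 8: demand=5,sold=2 ship[1->2]=2 ship[0->1]=2 prod=2 -> [8 3 2]
Step 9: demand=5,sold=2 ship[1->2]=2 ship[0->1]=2 prod=2 -> [8 3 2]
Step 10: demand=5,sold=2 ship[1->2]=2 ship[0->1]=2 prod=2 -> [8 3 2]
Step 11: demand=5,sold=2 ship[1->2]=2 ship[0->1]=2 prod=2 -> [8 3 2]
Step 12: demand=5,sold=2 ship[1->2]=2 ship[0->1]=2 prod=2 -> [8 3 2]
First stockout at step 6

6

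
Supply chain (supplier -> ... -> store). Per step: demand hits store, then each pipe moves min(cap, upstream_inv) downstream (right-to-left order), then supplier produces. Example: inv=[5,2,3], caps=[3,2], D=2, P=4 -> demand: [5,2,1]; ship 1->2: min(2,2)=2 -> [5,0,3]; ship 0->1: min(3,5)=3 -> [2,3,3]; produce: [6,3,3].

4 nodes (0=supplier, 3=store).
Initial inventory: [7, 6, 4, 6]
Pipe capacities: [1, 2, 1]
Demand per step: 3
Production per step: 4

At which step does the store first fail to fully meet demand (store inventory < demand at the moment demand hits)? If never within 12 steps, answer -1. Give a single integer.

Step 1: demand=3,sold=3 ship[2->3]=1 ship[1->2]=2 ship[0->1]=1 prod=4 -> [10 5 5 4]
Step 2: demand=3,sold=3 ship[2->3]=1 ship[1->2]=2 ship[0->1]=1 prod=4 -> [13 4 6 2]
Step 3: demand=3,sold=2 ship[2->3]=1 ship[1->2]=2 ship[0->1]=1 prod=4 -> [16 3 7 1]
Step 4: demand=3,sold=1 ship[2->3]=1 ship[1->2]=2 ship[0->1]=1 prod=4 -> [19 2 8 1]
Step 5: demand=3,sold=1 ship[2->3]=1 ship[1->2]=2 ship[0->1]=1 prod=4 -> [22 1 9 1]
Step 6: demand=3,sold=1 ship[2->3]=1 ship[1->2]=1 ship[0->1]=1 prod=4 -> [25 1 9 1]
Step 7: demand=3,sold=1 ship[2->3]=1 ship[1->2]=1 ship[0->1]=1 prod=4 -> [28 1 9 1]
Step 8: demand=3,sold=1 ship[2->3]=1 ship[1->2]=1 ship[0->1]=1 prod=4 -> [31 1 9 1]
Step 9: demand=3,sold=1 ship[2->3]=1 ship[1->2]=1 ship[0->1]=1 prod=4 -> [34 1 9 1]
Step 10: demand=3,sold=1 ship[2->3]=1 ship[1->2]=1 ship[0->1]=1 prod=4 -> [37 1 9 1]
Step 11: demand=3,sold=1 ship[2->3]=1 ship[1->2]=1 ship[0->1]=1 prod=4 -> [40 1 9 1]
Step 12: demand=3,sold=1 ship[2->3]=1 ship[1->2]=1 ship[0->1]=1 prod=4 -> [43 1 9 1]
First stockout at step 3

3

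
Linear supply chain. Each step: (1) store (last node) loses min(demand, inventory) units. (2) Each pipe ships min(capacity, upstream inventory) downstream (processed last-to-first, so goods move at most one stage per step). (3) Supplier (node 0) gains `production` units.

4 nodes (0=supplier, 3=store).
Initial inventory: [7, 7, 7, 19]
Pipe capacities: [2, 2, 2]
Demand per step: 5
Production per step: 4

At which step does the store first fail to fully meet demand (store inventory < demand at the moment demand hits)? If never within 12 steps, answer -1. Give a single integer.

Step 1: demand=5,sold=5 ship[2->3]=2 ship[1->2]=2 ship[0->1]=2 prod=4 -> [9 7 7 16]
Step 2: demand=5,sold=5 ship[2->3]=2 ship[1->2]=2 ship[0->1]=2 prod=4 -> [11 7 7 13]
Step 3: demand=5,sold=5 ship[2->3]=2 ship[1->2]=2 ship[0->1]=2 prod=4 -> [13 7 7 10]
Step 4: demand=5,sold=5 ship[2->3]=2 ship[1->2]=2 ship[0->1]=2 prod=4 -> [15 7 7 7]
Step 5: demand=5,sold=5 ship[2->3]=2 ship[1->2]=2 ship[0->1]=2 prod=4 -> [17 7 7 4]
Step 6: demand=5,sold=4 ship[2->3]=2 ship[1->2]=2 ship[0->1]=2 prod=4 -> [19 7 7 2]
Step 7: demand=5,sold=2 ship[2->3]=2 ship[1->2]=2 ship[0->1]=2 prod=4 -> [21 7 7 2]
Step 8: demand=5,sold=2 ship[2->3]=2 ship[1->2]=2 ship[0->1]=2 prod=4 -> [23 7 7 2]
Step 9: demand=5,sold=2 ship[2->3]=2 ship[1->2]=2 ship[0->1]=2 prod=4 -> [25 7 7 2]
Step 10: demand=5,sold=2 ship[2->3]=2 ship[1->2]=2 ship[0->1]=2 prod=4 -> [27 7 7 2]
Step 11: demand=5,sold=2 ship[2->3]=2 ship[1->2]=2 ship[0->1]=2 prod=4 -> [29 7 7 2]
Step 12: demand=5,sold=2 ship[2->3]=2 ship[1->2]=2 ship[0->1]=2 prod=4 -> [31 7 7 2]
First stockout at step 6

6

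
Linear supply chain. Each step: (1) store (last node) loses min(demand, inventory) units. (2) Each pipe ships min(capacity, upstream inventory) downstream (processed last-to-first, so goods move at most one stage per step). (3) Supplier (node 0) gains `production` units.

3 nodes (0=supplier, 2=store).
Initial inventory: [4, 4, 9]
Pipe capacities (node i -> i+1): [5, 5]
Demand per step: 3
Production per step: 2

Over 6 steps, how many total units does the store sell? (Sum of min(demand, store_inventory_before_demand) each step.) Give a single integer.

Answer: 18

Derivation:
Step 1: sold=3 (running total=3) -> [2 4 10]
Step 2: sold=3 (running total=6) -> [2 2 11]
Step 3: sold=3 (running total=9) -> [2 2 10]
Step 4: sold=3 (running total=12) -> [2 2 9]
Step 5: sold=3 (running total=15) -> [2 2 8]
Step 6: sold=3 (running total=18) -> [2 2 7]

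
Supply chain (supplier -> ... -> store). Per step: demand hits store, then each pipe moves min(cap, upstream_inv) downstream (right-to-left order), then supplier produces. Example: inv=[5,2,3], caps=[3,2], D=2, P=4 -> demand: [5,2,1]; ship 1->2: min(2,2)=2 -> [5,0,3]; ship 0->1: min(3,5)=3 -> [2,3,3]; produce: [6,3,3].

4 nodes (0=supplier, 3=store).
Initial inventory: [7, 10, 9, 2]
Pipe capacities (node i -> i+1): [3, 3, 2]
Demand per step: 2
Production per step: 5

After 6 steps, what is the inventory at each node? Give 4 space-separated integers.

Step 1: demand=2,sold=2 ship[2->3]=2 ship[1->2]=3 ship[0->1]=3 prod=5 -> inv=[9 10 10 2]
Step 2: demand=2,sold=2 ship[2->3]=2 ship[1->2]=3 ship[0->1]=3 prod=5 -> inv=[11 10 11 2]
Step 3: demand=2,sold=2 ship[2->3]=2 ship[1->2]=3 ship[0->1]=3 prod=5 -> inv=[13 10 12 2]
Step 4: demand=2,sold=2 ship[2->3]=2 ship[1->2]=3 ship[0->1]=3 prod=5 -> inv=[15 10 13 2]
Step 5: demand=2,sold=2 ship[2->3]=2 ship[1->2]=3 ship[0->1]=3 prod=5 -> inv=[17 10 14 2]
Step 6: demand=2,sold=2 ship[2->3]=2 ship[1->2]=3 ship[0->1]=3 prod=5 -> inv=[19 10 15 2]

19 10 15 2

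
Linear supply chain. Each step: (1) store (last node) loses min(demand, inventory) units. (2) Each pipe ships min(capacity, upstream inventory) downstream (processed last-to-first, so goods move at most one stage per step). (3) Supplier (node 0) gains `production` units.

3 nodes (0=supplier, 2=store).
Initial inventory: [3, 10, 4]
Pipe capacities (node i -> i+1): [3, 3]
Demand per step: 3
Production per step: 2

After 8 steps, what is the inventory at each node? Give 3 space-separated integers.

Step 1: demand=3,sold=3 ship[1->2]=3 ship[0->1]=3 prod=2 -> inv=[2 10 4]
Step 2: demand=3,sold=3 ship[1->2]=3 ship[0->1]=2 prod=2 -> inv=[2 9 4]
Step 3: demand=3,sold=3 ship[1->2]=3 ship[0->1]=2 prod=2 -> inv=[2 8 4]
Step 4: demand=3,sold=3 ship[1->2]=3 ship[0->1]=2 prod=2 -> inv=[2 7 4]
Step 5: demand=3,sold=3 ship[1->2]=3 ship[0->1]=2 prod=2 -> inv=[2 6 4]
Step 6: demand=3,sold=3 ship[1->2]=3 ship[0->1]=2 prod=2 -> inv=[2 5 4]
Step 7: demand=3,sold=3 ship[1->2]=3 ship[0->1]=2 prod=2 -> inv=[2 4 4]
Step 8: demand=3,sold=3 ship[1->2]=3 ship[0->1]=2 prod=2 -> inv=[2 3 4]

2 3 4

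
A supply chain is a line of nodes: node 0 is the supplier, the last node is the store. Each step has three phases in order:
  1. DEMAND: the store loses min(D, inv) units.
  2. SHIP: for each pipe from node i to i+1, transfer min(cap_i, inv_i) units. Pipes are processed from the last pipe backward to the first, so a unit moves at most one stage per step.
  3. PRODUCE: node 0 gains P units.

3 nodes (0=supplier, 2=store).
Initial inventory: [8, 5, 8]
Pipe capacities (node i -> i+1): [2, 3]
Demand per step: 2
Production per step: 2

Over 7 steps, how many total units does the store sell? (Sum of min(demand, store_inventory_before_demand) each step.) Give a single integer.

Step 1: sold=2 (running total=2) -> [8 4 9]
Step 2: sold=2 (running total=4) -> [8 3 10]
Step 3: sold=2 (running total=6) -> [8 2 11]
Step 4: sold=2 (running total=8) -> [8 2 11]
Step 5: sold=2 (running total=10) -> [8 2 11]
Step 6: sold=2 (running total=12) -> [8 2 11]
Step 7: sold=2 (running total=14) -> [8 2 11]

Answer: 14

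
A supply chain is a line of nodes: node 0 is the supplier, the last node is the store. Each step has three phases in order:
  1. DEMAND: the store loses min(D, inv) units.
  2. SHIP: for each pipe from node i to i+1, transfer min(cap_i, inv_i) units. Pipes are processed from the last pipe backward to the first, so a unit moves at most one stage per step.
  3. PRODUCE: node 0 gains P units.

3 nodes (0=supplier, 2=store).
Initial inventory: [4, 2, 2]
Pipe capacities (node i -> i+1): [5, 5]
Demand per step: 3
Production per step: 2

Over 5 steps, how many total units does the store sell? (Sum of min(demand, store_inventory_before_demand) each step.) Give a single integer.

Step 1: sold=2 (running total=2) -> [2 4 2]
Step 2: sold=2 (running total=4) -> [2 2 4]
Step 3: sold=3 (running total=7) -> [2 2 3]
Step 4: sold=3 (running total=10) -> [2 2 2]
Step 5: sold=2 (running total=12) -> [2 2 2]

Answer: 12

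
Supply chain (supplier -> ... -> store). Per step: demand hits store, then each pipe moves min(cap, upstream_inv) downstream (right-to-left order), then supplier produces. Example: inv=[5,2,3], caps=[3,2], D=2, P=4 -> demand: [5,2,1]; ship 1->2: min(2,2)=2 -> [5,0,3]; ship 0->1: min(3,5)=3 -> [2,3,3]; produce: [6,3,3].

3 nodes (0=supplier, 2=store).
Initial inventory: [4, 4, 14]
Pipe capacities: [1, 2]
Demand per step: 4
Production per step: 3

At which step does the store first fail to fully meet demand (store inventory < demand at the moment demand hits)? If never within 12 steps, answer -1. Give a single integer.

Step 1: demand=4,sold=4 ship[1->2]=2 ship[0->1]=1 prod=3 -> [6 3 12]
Step 2: demand=4,sold=4 ship[1->2]=2 ship[0->1]=1 prod=3 -> [8 2 10]
Step 3: demand=4,sold=4 ship[1->2]=2 ship[0->1]=1 prod=3 -> [10 1 8]
Step 4: demand=4,sold=4 ship[1->2]=1 ship[0->1]=1 prod=3 -> [12 1 5]
Step 5: demand=4,sold=4 ship[1->2]=1 ship[0->1]=1 prod=3 -> [14 1 2]
Step 6: demand=4,sold=2 ship[1->2]=1 ship[0->1]=1 prod=3 -> [16 1 1]
Step 7: demand=4,sold=1 ship[1->2]=1 ship[0->1]=1 prod=3 -> [18 1 1]
Step 8: demand=4,sold=1 ship[1->2]=1 ship[0->1]=1 prod=3 -> [20 1 1]
Step 9: demand=4,sold=1 ship[1->2]=1 ship[0->1]=1 prod=3 -> [22 1 1]
Step 10: demand=4,sold=1 ship[1->2]=1 ship[0->1]=1 prod=3 -> [24 1 1]
Step 11: demand=4,sold=1 ship[1->2]=1 ship[0->1]=1 prod=3 -> [26 1 1]
Step 12: demand=4,sold=1 ship[1->2]=1 ship[0->1]=1 prod=3 -> [28 1 1]
First stockout at step 6

6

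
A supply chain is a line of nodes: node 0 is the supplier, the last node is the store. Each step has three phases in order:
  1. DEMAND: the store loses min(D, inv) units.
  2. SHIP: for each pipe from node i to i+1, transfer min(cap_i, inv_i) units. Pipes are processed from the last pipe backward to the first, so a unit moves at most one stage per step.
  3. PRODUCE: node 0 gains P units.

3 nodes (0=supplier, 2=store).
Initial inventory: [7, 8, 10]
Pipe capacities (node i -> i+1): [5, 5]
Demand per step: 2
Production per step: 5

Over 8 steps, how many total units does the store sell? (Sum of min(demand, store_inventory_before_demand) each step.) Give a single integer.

Answer: 16

Derivation:
Step 1: sold=2 (running total=2) -> [7 8 13]
Step 2: sold=2 (running total=4) -> [7 8 16]
Step 3: sold=2 (running total=6) -> [7 8 19]
Step 4: sold=2 (running total=8) -> [7 8 22]
Step 5: sold=2 (running total=10) -> [7 8 25]
Step 6: sold=2 (running total=12) -> [7 8 28]
Step 7: sold=2 (running total=14) -> [7 8 31]
Step 8: sold=2 (running total=16) -> [7 8 34]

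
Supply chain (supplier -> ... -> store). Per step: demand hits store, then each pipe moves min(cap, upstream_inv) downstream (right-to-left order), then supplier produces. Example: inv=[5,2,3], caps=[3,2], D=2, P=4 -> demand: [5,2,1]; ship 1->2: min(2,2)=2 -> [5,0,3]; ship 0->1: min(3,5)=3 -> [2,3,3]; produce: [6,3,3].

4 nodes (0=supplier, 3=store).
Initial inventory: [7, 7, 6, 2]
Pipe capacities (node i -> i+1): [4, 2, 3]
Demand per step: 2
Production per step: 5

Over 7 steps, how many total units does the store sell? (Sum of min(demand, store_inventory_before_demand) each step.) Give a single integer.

Answer: 14

Derivation:
Step 1: sold=2 (running total=2) -> [8 9 5 3]
Step 2: sold=2 (running total=4) -> [9 11 4 4]
Step 3: sold=2 (running total=6) -> [10 13 3 5]
Step 4: sold=2 (running total=8) -> [11 15 2 6]
Step 5: sold=2 (running total=10) -> [12 17 2 6]
Step 6: sold=2 (running total=12) -> [13 19 2 6]
Step 7: sold=2 (running total=14) -> [14 21 2 6]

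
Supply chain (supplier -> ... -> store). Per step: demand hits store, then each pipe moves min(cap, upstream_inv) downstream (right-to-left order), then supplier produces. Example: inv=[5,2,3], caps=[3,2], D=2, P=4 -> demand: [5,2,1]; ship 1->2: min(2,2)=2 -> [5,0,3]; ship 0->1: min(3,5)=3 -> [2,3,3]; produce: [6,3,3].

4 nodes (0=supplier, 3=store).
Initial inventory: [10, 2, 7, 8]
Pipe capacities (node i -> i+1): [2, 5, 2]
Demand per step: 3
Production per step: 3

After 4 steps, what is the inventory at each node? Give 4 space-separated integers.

Step 1: demand=3,sold=3 ship[2->3]=2 ship[1->2]=2 ship[0->1]=2 prod=3 -> inv=[11 2 7 7]
Step 2: demand=3,sold=3 ship[2->3]=2 ship[1->2]=2 ship[0->1]=2 prod=3 -> inv=[12 2 7 6]
Step 3: demand=3,sold=3 ship[2->3]=2 ship[1->2]=2 ship[0->1]=2 prod=3 -> inv=[13 2 7 5]
Step 4: demand=3,sold=3 ship[2->3]=2 ship[1->2]=2 ship[0->1]=2 prod=3 -> inv=[14 2 7 4]

14 2 7 4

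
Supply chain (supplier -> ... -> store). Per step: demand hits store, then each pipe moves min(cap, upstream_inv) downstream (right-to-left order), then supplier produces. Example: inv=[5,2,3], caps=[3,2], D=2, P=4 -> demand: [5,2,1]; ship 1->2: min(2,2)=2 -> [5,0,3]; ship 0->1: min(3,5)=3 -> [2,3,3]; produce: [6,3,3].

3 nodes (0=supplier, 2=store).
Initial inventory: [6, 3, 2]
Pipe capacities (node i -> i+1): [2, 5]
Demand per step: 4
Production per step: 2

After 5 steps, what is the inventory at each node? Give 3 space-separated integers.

Step 1: demand=4,sold=2 ship[1->2]=3 ship[0->1]=2 prod=2 -> inv=[6 2 3]
Step 2: demand=4,sold=3 ship[1->2]=2 ship[0->1]=2 prod=2 -> inv=[6 2 2]
Step 3: demand=4,sold=2 ship[1->2]=2 ship[0->1]=2 prod=2 -> inv=[6 2 2]
Step 4: demand=4,sold=2 ship[1->2]=2 ship[0->1]=2 prod=2 -> inv=[6 2 2]
Step 5: demand=4,sold=2 ship[1->2]=2 ship[0->1]=2 prod=2 -> inv=[6 2 2]

6 2 2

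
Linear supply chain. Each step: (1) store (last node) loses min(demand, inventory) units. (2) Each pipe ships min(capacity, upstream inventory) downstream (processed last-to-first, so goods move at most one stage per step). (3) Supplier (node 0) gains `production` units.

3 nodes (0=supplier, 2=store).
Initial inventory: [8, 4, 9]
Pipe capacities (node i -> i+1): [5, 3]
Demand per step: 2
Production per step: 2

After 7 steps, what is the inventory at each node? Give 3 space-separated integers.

Step 1: demand=2,sold=2 ship[1->2]=3 ship[0->1]=5 prod=2 -> inv=[5 6 10]
Step 2: demand=2,sold=2 ship[1->2]=3 ship[0->1]=5 prod=2 -> inv=[2 8 11]
Step 3: demand=2,sold=2 ship[1->2]=3 ship[0->1]=2 prod=2 -> inv=[2 7 12]
Step 4: demand=2,sold=2 ship[1->2]=3 ship[0->1]=2 prod=2 -> inv=[2 6 13]
Step 5: demand=2,sold=2 ship[1->2]=3 ship[0->1]=2 prod=2 -> inv=[2 5 14]
Step 6: demand=2,sold=2 ship[1->2]=3 ship[0->1]=2 prod=2 -> inv=[2 4 15]
Step 7: demand=2,sold=2 ship[1->2]=3 ship[0->1]=2 prod=2 -> inv=[2 3 16]

2 3 16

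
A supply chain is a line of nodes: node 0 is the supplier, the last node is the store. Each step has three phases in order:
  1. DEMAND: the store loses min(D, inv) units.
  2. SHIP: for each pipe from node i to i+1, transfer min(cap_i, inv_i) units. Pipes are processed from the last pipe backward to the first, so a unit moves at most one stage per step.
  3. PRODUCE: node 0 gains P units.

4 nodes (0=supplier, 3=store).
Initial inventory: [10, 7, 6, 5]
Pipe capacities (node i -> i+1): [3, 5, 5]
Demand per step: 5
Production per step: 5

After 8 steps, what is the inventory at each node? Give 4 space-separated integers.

Step 1: demand=5,sold=5 ship[2->3]=5 ship[1->2]=5 ship[0->1]=3 prod=5 -> inv=[12 5 6 5]
Step 2: demand=5,sold=5 ship[2->3]=5 ship[1->2]=5 ship[0->1]=3 prod=5 -> inv=[14 3 6 5]
Step 3: demand=5,sold=5 ship[2->3]=5 ship[1->2]=3 ship[0->1]=3 prod=5 -> inv=[16 3 4 5]
Step 4: demand=5,sold=5 ship[2->3]=4 ship[1->2]=3 ship[0->1]=3 prod=5 -> inv=[18 3 3 4]
Step 5: demand=5,sold=4 ship[2->3]=3 ship[1->2]=3 ship[0->1]=3 prod=5 -> inv=[20 3 3 3]
Step 6: demand=5,sold=3 ship[2->3]=3 ship[1->2]=3 ship[0->1]=3 prod=5 -> inv=[22 3 3 3]
Step 7: demand=5,sold=3 ship[2->3]=3 ship[1->2]=3 ship[0->1]=3 prod=5 -> inv=[24 3 3 3]
Step 8: demand=5,sold=3 ship[2->3]=3 ship[1->2]=3 ship[0->1]=3 prod=5 -> inv=[26 3 3 3]

26 3 3 3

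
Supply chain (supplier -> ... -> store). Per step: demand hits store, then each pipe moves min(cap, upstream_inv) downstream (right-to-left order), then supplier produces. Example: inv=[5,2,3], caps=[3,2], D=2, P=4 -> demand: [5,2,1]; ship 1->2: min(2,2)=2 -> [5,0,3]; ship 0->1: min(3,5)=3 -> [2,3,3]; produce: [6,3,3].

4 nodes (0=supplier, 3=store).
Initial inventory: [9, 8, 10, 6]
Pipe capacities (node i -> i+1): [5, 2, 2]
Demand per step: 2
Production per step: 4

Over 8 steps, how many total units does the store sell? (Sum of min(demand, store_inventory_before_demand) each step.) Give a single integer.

Step 1: sold=2 (running total=2) -> [8 11 10 6]
Step 2: sold=2 (running total=4) -> [7 14 10 6]
Step 3: sold=2 (running total=6) -> [6 17 10 6]
Step 4: sold=2 (running total=8) -> [5 20 10 6]
Step 5: sold=2 (running total=10) -> [4 23 10 6]
Step 6: sold=2 (running total=12) -> [4 25 10 6]
Step 7: sold=2 (running total=14) -> [4 27 10 6]
Step 8: sold=2 (running total=16) -> [4 29 10 6]

Answer: 16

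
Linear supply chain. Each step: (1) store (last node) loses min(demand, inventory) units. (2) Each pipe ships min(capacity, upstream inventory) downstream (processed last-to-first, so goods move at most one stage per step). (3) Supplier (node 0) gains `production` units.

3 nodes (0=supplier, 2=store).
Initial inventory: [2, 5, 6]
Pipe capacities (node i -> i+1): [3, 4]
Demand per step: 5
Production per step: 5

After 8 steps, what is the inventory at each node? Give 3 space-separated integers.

Step 1: demand=5,sold=5 ship[1->2]=4 ship[0->1]=2 prod=5 -> inv=[5 3 5]
Step 2: demand=5,sold=5 ship[1->2]=3 ship[0->1]=3 prod=5 -> inv=[7 3 3]
Step 3: demand=5,sold=3 ship[1->2]=3 ship[0->1]=3 prod=5 -> inv=[9 3 3]
Step 4: demand=5,sold=3 ship[1->2]=3 ship[0->1]=3 prod=5 -> inv=[11 3 3]
Step 5: demand=5,sold=3 ship[1->2]=3 ship[0->1]=3 prod=5 -> inv=[13 3 3]
Step 6: demand=5,sold=3 ship[1->2]=3 ship[0->1]=3 prod=5 -> inv=[15 3 3]
Step 7: demand=5,sold=3 ship[1->2]=3 ship[0->1]=3 prod=5 -> inv=[17 3 3]
Step 8: demand=5,sold=3 ship[1->2]=3 ship[0->1]=3 prod=5 -> inv=[19 3 3]

19 3 3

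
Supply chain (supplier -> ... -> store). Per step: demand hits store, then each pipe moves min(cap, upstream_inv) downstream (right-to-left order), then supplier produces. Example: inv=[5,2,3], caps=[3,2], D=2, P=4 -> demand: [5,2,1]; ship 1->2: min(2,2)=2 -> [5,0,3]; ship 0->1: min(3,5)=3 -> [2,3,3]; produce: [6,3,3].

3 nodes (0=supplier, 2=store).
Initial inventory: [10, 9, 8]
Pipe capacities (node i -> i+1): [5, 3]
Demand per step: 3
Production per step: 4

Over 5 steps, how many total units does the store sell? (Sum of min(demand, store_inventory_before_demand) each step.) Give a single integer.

Step 1: sold=3 (running total=3) -> [9 11 8]
Step 2: sold=3 (running total=6) -> [8 13 8]
Step 3: sold=3 (running total=9) -> [7 15 8]
Step 4: sold=3 (running total=12) -> [6 17 8]
Step 5: sold=3 (running total=15) -> [5 19 8]

Answer: 15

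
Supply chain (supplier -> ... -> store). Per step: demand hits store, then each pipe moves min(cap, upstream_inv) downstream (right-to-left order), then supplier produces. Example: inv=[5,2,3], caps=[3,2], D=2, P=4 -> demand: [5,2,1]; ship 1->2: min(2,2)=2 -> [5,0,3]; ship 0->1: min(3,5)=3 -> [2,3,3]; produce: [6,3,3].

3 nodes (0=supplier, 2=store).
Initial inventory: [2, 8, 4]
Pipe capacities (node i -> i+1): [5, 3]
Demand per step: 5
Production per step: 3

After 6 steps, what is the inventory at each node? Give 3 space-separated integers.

Step 1: demand=5,sold=4 ship[1->2]=3 ship[0->1]=2 prod=3 -> inv=[3 7 3]
Step 2: demand=5,sold=3 ship[1->2]=3 ship[0->1]=3 prod=3 -> inv=[3 7 3]
Step 3: demand=5,sold=3 ship[1->2]=3 ship[0->1]=3 prod=3 -> inv=[3 7 3]
Step 4: demand=5,sold=3 ship[1->2]=3 ship[0->1]=3 prod=3 -> inv=[3 7 3]
Step 5: demand=5,sold=3 ship[1->2]=3 ship[0->1]=3 prod=3 -> inv=[3 7 3]
Step 6: demand=5,sold=3 ship[1->2]=3 ship[0->1]=3 prod=3 -> inv=[3 7 3]

3 7 3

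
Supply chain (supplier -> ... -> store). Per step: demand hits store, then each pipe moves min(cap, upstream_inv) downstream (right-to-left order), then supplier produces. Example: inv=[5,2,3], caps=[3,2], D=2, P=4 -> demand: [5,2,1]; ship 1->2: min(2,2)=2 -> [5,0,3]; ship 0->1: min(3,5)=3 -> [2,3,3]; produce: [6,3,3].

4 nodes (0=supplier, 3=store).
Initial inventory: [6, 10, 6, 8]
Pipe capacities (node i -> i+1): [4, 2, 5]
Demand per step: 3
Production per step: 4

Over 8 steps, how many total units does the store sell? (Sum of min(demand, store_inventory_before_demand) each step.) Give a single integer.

Answer: 24

Derivation:
Step 1: sold=3 (running total=3) -> [6 12 3 10]
Step 2: sold=3 (running total=6) -> [6 14 2 10]
Step 3: sold=3 (running total=9) -> [6 16 2 9]
Step 4: sold=3 (running total=12) -> [6 18 2 8]
Step 5: sold=3 (running total=15) -> [6 20 2 7]
Step 6: sold=3 (running total=18) -> [6 22 2 6]
Step 7: sold=3 (running total=21) -> [6 24 2 5]
Step 8: sold=3 (running total=24) -> [6 26 2 4]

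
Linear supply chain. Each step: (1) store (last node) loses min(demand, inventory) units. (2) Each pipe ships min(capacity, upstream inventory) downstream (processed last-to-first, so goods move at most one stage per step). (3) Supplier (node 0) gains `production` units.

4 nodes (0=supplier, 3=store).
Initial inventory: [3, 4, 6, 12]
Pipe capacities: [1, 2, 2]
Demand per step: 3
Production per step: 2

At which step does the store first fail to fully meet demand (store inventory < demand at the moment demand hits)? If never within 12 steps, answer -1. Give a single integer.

Step 1: demand=3,sold=3 ship[2->3]=2 ship[1->2]=2 ship[0->1]=1 prod=2 -> [4 3 6 11]
Step 2: demand=3,sold=3 ship[2->3]=2 ship[1->2]=2 ship[0->1]=1 prod=2 -> [5 2 6 10]
Step 3: demand=3,sold=3 ship[2->3]=2 ship[1->2]=2 ship[0->1]=1 prod=2 -> [6 1 6 9]
Step 4: demand=3,sold=3 ship[2->3]=2 ship[1->2]=1 ship[0->1]=1 prod=2 -> [7 1 5 8]
Step 5: demand=3,sold=3 ship[2->3]=2 ship[1->2]=1 ship[0->1]=1 prod=2 -> [8 1 4 7]
Step 6: demand=3,sold=3 ship[2->3]=2 ship[1->2]=1 ship[0->1]=1 prod=2 -> [9 1 3 6]
Step 7: demand=3,sold=3 ship[2->3]=2 ship[1->2]=1 ship[0->1]=1 prod=2 -> [10 1 2 5]
Step 8: demand=3,sold=3 ship[2->3]=2 ship[1->2]=1 ship[0->1]=1 prod=2 -> [11 1 1 4]
Step 9: demand=3,sold=3 ship[2->3]=1 ship[1->2]=1 ship[0->1]=1 prod=2 -> [12 1 1 2]
Step 10: demand=3,sold=2 ship[2->3]=1 ship[1->2]=1 ship[0->1]=1 prod=2 -> [13 1 1 1]
Step 11: demand=3,sold=1 ship[2->3]=1 ship[1->2]=1 ship[0->1]=1 prod=2 -> [14 1 1 1]
Step 12: demand=3,sold=1 ship[2->3]=1 ship[1->2]=1 ship[0->1]=1 prod=2 -> [15 1 1 1]
First stockout at step 10

10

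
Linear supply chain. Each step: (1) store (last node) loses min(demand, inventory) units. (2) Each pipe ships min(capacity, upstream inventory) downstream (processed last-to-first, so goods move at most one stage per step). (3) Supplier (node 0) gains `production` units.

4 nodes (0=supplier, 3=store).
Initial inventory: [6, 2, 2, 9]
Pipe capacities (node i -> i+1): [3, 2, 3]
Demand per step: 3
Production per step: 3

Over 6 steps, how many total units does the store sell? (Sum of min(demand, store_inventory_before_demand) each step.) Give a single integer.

Step 1: sold=3 (running total=3) -> [6 3 2 8]
Step 2: sold=3 (running total=6) -> [6 4 2 7]
Step 3: sold=3 (running total=9) -> [6 5 2 6]
Step 4: sold=3 (running total=12) -> [6 6 2 5]
Step 5: sold=3 (running total=15) -> [6 7 2 4]
Step 6: sold=3 (running total=18) -> [6 8 2 3]

Answer: 18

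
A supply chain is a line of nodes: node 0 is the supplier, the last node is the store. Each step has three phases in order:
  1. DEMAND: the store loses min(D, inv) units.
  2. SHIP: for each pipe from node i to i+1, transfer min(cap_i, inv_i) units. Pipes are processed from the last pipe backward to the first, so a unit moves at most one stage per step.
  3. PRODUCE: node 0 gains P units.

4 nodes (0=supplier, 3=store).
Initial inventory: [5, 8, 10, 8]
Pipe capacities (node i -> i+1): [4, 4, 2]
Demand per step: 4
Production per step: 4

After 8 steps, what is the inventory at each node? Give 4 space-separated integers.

Step 1: demand=4,sold=4 ship[2->3]=2 ship[1->2]=4 ship[0->1]=4 prod=4 -> inv=[5 8 12 6]
Step 2: demand=4,sold=4 ship[2->3]=2 ship[1->2]=4 ship[0->1]=4 prod=4 -> inv=[5 8 14 4]
Step 3: demand=4,sold=4 ship[2->3]=2 ship[1->2]=4 ship[0->1]=4 prod=4 -> inv=[5 8 16 2]
Step 4: demand=4,sold=2 ship[2->3]=2 ship[1->2]=4 ship[0->1]=4 prod=4 -> inv=[5 8 18 2]
Step 5: demand=4,sold=2 ship[2->3]=2 ship[1->2]=4 ship[0->1]=4 prod=4 -> inv=[5 8 20 2]
Step 6: demand=4,sold=2 ship[2->3]=2 ship[1->2]=4 ship[0->1]=4 prod=4 -> inv=[5 8 22 2]
Step 7: demand=4,sold=2 ship[2->3]=2 ship[1->2]=4 ship[0->1]=4 prod=4 -> inv=[5 8 24 2]
Step 8: demand=4,sold=2 ship[2->3]=2 ship[1->2]=4 ship[0->1]=4 prod=4 -> inv=[5 8 26 2]

5 8 26 2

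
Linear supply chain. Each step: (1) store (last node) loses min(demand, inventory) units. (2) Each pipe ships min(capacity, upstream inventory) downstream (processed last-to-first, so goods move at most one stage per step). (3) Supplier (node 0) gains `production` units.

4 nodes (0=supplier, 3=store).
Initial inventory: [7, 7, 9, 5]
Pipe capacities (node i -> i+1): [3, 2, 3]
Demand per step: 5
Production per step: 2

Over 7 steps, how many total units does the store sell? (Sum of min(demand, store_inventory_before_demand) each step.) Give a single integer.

Answer: 23

Derivation:
Step 1: sold=5 (running total=5) -> [6 8 8 3]
Step 2: sold=3 (running total=8) -> [5 9 7 3]
Step 3: sold=3 (running total=11) -> [4 10 6 3]
Step 4: sold=3 (running total=14) -> [3 11 5 3]
Step 5: sold=3 (running total=17) -> [2 12 4 3]
Step 6: sold=3 (running total=20) -> [2 12 3 3]
Step 7: sold=3 (running total=23) -> [2 12 2 3]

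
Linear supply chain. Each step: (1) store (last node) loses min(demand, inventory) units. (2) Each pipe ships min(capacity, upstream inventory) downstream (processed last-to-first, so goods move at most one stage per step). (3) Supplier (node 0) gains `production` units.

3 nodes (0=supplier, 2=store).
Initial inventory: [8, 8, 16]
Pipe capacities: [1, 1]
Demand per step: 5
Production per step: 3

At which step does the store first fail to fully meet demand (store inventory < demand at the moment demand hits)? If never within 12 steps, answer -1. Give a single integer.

Step 1: demand=5,sold=5 ship[1->2]=1 ship[0->1]=1 prod=3 -> [10 8 12]
Step 2: demand=5,sold=5 ship[1->2]=1 ship[0->1]=1 prod=3 -> [12 8 8]
Step 3: demand=5,sold=5 ship[1->2]=1 ship[0->1]=1 prod=3 -> [14 8 4]
Step 4: demand=5,sold=4 ship[1->2]=1 ship[0->1]=1 prod=3 -> [16 8 1]
Step 5: demand=5,sold=1 ship[1->2]=1 ship[0->1]=1 prod=3 -> [18 8 1]
Step 6: demand=5,sold=1 ship[1->2]=1 ship[0->1]=1 prod=3 -> [20 8 1]
Step 7: demand=5,sold=1 ship[1->2]=1 ship[0->1]=1 prod=3 -> [22 8 1]
Step 8: demand=5,sold=1 ship[1->2]=1 ship[0->1]=1 prod=3 -> [24 8 1]
Step 9: demand=5,sold=1 ship[1->2]=1 ship[0->1]=1 prod=3 -> [26 8 1]
Step 10: demand=5,sold=1 ship[1->2]=1 ship[0->1]=1 prod=3 -> [28 8 1]
Step 11: demand=5,sold=1 ship[1->2]=1 ship[0->1]=1 prod=3 -> [30 8 1]
Step 12: demand=5,sold=1 ship[1->2]=1 ship[0->1]=1 prod=3 -> [32 8 1]
First stockout at step 4

4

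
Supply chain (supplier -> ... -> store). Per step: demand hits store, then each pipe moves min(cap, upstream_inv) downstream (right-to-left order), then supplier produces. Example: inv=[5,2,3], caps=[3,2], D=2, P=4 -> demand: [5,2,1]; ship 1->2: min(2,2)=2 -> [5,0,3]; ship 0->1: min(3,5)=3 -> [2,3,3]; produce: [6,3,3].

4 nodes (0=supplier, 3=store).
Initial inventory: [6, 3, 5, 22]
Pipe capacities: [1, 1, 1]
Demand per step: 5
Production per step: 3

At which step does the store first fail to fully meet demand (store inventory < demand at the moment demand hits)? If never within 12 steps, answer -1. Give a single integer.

Step 1: demand=5,sold=5 ship[2->3]=1 ship[1->2]=1 ship[0->1]=1 prod=3 -> [8 3 5 18]
Step 2: demand=5,sold=5 ship[2->3]=1 ship[1->2]=1 ship[0->1]=1 prod=3 -> [10 3 5 14]
Step 3: demand=5,sold=5 ship[2->3]=1 ship[1->2]=1 ship[0->1]=1 prod=3 -> [12 3 5 10]
Step 4: demand=5,sold=5 ship[2->3]=1 ship[1->2]=1 ship[0->1]=1 prod=3 -> [14 3 5 6]
Step 5: demand=5,sold=5 ship[2->3]=1 ship[1->2]=1 ship[0->1]=1 prod=3 -> [16 3 5 2]
Step 6: demand=5,sold=2 ship[2->3]=1 ship[1->2]=1 ship[0->1]=1 prod=3 -> [18 3 5 1]
Step 7: demand=5,sold=1 ship[2->3]=1 ship[1->2]=1 ship[0->1]=1 prod=3 -> [20 3 5 1]
Step 8: demand=5,sold=1 ship[2->3]=1 ship[1->2]=1 ship[0->1]=1 prod=3 -> [22 3 5 1]
Step 9: demand=5,sold=1 ship[2->3]=1 ship[1->2]=1 ship[0->1]=1 prod=3 -> [24 3 5 1]
Step 10: demand=5,sold=1 ship[2->3]=1 ship[1->2]=1 ship[0->1]=1 prod=3 -> [26 3 5 1]
Step 11: demand=5,sold=1 ship[2->3]=1 ship[1->2]=1 ship[0->1]=1 prod=3 -> [28 3 5 1]
Step 12: demand=5,sold=1 ship[2->3]=1 ship[1->2]=1 ship[0->1]=1 prod=3 -> [30 3 5 1]
First stockout at step 6

6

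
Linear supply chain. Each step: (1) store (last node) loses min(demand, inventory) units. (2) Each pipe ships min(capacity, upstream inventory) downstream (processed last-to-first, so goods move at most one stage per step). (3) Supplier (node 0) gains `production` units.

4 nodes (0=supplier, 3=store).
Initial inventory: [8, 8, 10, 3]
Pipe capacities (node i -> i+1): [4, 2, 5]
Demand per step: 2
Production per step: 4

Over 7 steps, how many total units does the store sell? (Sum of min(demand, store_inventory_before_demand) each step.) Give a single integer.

Step 1: sold=2 (running total=2) -> [8 10 7 6]
Step 2: sold=2 (running total=4) -> [8 12 4 9]
Step 3: sold=2 (running total=6) -> [8 14 2 11]
Step 4: sold=2 (running total=8) -> [8 16 2 11]
Step 5: sold=2 (running total=10) -> [8 18 2 11]
Step 6: sold=2 (running total=12) -> [8 20 2 11]
Step 7: sold=2 (running total=14) -> [8 22 2 11]

Answer: 14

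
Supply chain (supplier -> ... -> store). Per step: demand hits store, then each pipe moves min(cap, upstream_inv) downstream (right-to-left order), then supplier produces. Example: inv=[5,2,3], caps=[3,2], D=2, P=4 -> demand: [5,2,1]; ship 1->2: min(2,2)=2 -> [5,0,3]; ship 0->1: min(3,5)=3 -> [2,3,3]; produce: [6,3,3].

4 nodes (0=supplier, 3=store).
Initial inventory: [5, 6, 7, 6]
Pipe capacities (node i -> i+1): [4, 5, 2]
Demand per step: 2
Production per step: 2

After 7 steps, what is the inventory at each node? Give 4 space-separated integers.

Step 1: demand=2,sold=2 ship[2->3]=2 ship[1->2]=5 ship[0->1]=4 prod=2 -> inv=[3 5 10 6]
Step 2: demand=2,sold=2 ship[2->3]=2 ship[1->2]=5 ship[0->1]=3 prod=2 -> inv=[2 3 13 6]
Step 3: demand=2,sold=2 ship[2->3]=2 ship[1->2]=3 ship[0->1]=2 prod=2 -> inv=[2 2 14 6]
Step 4: demand=2,sold=2 ship[2->3]=2 ship[1->2]=2 ship[0->1]=2 prod=2 -> inv=[2 2 14 6]
Step 5: demand=2,sold=2 ship[2->3]=2 ship[1->2]=2 ship[0->1]=2 prod=2 -> inv=[2 2 14 6]
Step 6: demand=2,sold=2 ship[2->3]=2 ship[1->2]=2 ship[0->1]=2 prod=2 -> inv=[2 2 14 6]
Step 7: demand=2,sold=2 ship[2->3]=2 ship[1->2]=2 ship[0->1]=2 prod=2 -> inv=[2 2 14 6]

2 2 14 6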